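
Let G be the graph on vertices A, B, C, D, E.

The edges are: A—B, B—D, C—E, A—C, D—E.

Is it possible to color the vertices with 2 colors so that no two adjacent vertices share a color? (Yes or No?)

No

The cycle E-C-A-B-D-E has odd length 5, so it cannot be 2-colored; at least 3 colors are needed.
So 2 colors are not enough.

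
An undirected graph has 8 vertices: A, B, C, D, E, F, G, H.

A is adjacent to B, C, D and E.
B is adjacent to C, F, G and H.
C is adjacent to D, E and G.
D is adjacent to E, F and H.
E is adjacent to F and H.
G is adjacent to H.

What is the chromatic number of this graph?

4

A, C, D, E are pairwise adjacent (a clique of size 4), so at least 4 colors are needed.
4 colors suffice: A=4, B=2, C=1, D=2, E=3, F=1, G=3, H=1. No two adjacent vertices share a color.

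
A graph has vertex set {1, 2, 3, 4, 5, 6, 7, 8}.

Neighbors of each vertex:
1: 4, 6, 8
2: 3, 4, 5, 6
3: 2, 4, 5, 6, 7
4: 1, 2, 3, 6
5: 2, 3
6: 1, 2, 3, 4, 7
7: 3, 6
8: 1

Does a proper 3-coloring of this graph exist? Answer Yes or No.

No

2, 3, 4, 6 form a clique, so at least 4 colors are needed.
So 3 colors are not enough.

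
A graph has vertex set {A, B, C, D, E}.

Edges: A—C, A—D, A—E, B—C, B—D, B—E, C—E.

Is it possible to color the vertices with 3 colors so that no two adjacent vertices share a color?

The chromatic number is 3. B, C, E are mutually adjacent, so at least 3 colors are needed.
3 colors suffice: color 1 → {A, B}; color 2 → {C, D}; color 3 → {E}.
That is already a proper 3-coloring.

Yes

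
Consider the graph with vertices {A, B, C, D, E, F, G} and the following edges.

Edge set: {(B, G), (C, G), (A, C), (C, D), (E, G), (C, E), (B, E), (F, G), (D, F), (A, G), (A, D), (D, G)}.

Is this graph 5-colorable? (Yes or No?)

Yes

The chromatic number is 4. A, C, D, G are pairwise adjacent (a clique of size 4), so at least 4 colors are needed.
One proper 4-coloring: A=4, B=2, C=2, D=3, E=3, F=2, G=1.
Since 5 ≥ 4, a proper 5-coloring certainly exists.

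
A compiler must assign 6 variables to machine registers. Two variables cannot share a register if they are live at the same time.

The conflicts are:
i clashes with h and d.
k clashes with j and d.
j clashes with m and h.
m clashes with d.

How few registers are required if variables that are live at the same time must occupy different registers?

The cycle j-h-i-d-m-j has odd length 5, so it cannot be 2-colored; at least 3 registers are needed.
3 registers suffice: i=2, k=2, j=1, m=2, h=3, d=1. Every pair that conflicts lands in different registers.

3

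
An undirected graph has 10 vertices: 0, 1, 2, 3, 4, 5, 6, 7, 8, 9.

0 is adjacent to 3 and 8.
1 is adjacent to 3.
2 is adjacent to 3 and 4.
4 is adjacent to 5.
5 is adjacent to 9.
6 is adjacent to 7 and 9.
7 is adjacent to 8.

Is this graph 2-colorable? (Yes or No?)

No

The cycle 2-3-0-8-7-6-9-5-4-2 has odd length 9, so it cannot be 2-colored; at least 3 colors are needed.
So 2 colors are not enough.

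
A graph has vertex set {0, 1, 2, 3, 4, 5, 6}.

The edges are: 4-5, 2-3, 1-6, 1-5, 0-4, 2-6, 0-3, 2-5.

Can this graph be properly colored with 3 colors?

Yes

The chromatic number is 3. The cycle 2-3-0-4-5-2 has odd length 5, so it cannot be 2-colored; at least 3 colors are needed.
3 colors suffice: color red → {0, 5, 6}; color blue → {1, 2, 4}; color green → {3}.
That is already a proper 3-coloring.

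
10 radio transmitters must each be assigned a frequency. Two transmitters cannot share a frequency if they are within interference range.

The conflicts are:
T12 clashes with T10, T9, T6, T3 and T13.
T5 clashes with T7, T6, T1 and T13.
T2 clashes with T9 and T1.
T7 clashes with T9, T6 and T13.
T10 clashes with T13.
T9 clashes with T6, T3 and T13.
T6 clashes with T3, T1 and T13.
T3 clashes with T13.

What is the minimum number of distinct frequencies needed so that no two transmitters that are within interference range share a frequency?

5

T12, T9, T6, T3, T13 are mutually in conflict, so at least 5 frequencies are needed.
5 frequencies suffice: T12=4, T5=3, T2=2, T7=4, T10=2, T9=3, T6=2, T3=5, T1=1, T13=1. Each listed conflict is separated.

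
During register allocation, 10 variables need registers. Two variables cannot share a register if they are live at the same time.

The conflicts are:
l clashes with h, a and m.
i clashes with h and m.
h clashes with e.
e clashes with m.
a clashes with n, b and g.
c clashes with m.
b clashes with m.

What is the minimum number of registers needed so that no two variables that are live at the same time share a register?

c and m conflict, so at least 2 registers are needed.
2 registers suffice: l=2, i=2, h=1, e=2, a=1, n=2, c=2, b=2, m=1, g=2. Every pair that conflicts lands in different registers.

2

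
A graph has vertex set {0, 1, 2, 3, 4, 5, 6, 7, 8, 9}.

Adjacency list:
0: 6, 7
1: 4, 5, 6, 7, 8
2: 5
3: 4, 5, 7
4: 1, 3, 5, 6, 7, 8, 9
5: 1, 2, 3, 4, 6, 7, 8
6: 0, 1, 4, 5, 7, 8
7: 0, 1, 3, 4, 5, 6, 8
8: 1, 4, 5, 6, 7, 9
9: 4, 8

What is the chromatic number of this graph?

6

1, 4, 5, 6, 7, 8 are mutually adjacent (a clique of size 6), so at least 6 colors are needed.
A valid assignment using 6 colors: 0=b, 1=f, 2=a, 3=d, 4=c, 5=b, 6=e, 7=a, 8=d, 9=a. Every edge joins two different colors.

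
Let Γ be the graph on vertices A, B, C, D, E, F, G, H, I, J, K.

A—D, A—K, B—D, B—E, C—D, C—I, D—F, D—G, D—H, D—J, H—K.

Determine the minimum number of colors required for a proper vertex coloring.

2

D and H are adjacent, so at least 2 colors are needed.
One proper 2-coloring: A=blue, B=blue, C=blue, D=red, E=red, F=blue, G=blue, H=blue, I=red, J=blue, K=red. Each edge has distinct colors on its endpoints.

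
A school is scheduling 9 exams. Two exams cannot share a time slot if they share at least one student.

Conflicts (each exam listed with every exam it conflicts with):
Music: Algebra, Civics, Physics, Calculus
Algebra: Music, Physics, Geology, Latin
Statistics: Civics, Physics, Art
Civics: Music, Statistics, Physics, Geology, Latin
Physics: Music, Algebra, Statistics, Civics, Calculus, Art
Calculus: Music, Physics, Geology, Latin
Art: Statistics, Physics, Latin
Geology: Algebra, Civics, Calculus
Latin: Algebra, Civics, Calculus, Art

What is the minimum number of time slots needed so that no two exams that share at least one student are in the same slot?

Music, Algebra, Physics pairwise conflict, so at least 3 time slots are needed.
3 time slots suffice: Music=3, Algebra=2, Statistics=3, Civics=2, Physics=1, Calculus=2, Art=2, Geology=1, Latin=1. Each listed conflict is separated.

3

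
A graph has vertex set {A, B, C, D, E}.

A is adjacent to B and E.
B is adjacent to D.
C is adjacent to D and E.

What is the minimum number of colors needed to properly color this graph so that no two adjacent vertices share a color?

3

The cycle B-D-C-E-A-B has odd length 5, so it cannot be 2-colored; at least 3 colors are needed.
3 colors suffice: color 1 → {B, C}; color 2 → {A, D}; color 3 → {E}. Every edge joins two different colors.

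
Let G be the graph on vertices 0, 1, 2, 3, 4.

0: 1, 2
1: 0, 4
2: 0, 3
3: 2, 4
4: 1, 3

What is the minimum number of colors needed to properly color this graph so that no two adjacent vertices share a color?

The cycle 1-0-2-3-4-1 has odd length 5, so it cannot be 2-colored; at least 3 colors are needed.
3 colors suffice: color red → {2, 4}; color blue → {0, 3}; color green → {1}. Each edge has distinct colors on its endpoints.

3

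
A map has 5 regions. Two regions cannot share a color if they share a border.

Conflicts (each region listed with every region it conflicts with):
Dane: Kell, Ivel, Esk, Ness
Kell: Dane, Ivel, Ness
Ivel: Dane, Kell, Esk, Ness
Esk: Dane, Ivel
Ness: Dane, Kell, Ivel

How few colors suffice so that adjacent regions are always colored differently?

4

Dane, Kell, Ivel, Ness are mutually in conflict, so at least 4 colors are needed.
4 colors suffice: color 1 → {Ivel}; color 2 → {Dane}; color 3 → {Esk, Ness}; color 4 → {Kell}. Every pair that conflicts lands in different colors.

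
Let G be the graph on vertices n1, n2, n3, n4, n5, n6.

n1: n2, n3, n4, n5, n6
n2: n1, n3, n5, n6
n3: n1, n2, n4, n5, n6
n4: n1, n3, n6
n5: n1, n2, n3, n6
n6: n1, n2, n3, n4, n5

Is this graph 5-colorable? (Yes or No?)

The chromatic number is 5. n1, n2, n3, n5, n6 are mutually adjacent (a clique of size 5), so at least 5 colors are needed.
5 colors suffice: n1=B, n2=Y, n3=R, n4=Y, n5=P, n6=G.
That is already a proper 5-coloring.

Yes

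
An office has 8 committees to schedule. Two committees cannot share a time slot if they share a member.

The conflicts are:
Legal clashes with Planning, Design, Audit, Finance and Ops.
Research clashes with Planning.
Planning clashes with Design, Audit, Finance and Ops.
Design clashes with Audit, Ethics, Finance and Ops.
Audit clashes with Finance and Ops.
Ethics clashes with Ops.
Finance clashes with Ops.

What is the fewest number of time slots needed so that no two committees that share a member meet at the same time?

6

Legal, Planning, Design, Audit, Finance, Ops pairwise conflict, so at least 6 time slots are needed.
Using 6 time slots: Legal=5, Research=1, Planning=3, Design=1, Audit=6, Ethics=3, Finance=4, Ops=2. Every pair that conflicts lands in different time slots.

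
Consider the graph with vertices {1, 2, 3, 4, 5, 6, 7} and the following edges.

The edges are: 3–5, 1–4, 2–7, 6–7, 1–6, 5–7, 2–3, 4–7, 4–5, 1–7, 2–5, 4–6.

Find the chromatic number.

4

1, 4, 6, 7 are pairwise adjacent (a clique of size 4), so at least 4 colors are needed.
4 colors suffice: color red → {3, 7}; color blue → {2, 4}; color green → {5, 6}; color yellow → {1}. Every edge joins two different colors.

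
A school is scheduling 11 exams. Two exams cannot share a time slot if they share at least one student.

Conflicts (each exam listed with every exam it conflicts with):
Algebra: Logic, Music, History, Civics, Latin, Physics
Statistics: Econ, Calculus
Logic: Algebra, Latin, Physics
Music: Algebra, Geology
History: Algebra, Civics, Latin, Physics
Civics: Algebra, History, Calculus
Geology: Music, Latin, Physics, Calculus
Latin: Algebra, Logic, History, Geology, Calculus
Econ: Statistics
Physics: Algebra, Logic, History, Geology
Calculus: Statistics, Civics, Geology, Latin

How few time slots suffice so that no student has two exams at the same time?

Geology, Latin, Calculus all conflict with each other, so at least 3 time slots are needed.
3 time slots suffice: Algebra=1, Statistics=1, Logic=3, Music=2, History=3, Civics=2, Geology=1, Latin=2, Econ=2, Physics=2, Calculus=3. No two conflicting exams share a time slot.

3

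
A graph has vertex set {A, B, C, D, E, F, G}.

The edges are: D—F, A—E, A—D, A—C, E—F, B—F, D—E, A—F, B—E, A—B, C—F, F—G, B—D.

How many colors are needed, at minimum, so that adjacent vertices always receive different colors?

A, B, D, E, F are mutually adjacent (a clique of size 5), so at least 5 colors are needed.
5 colors suffice: color 1 → {F}; color 2 → {A, G}; color 3 → {B, C}; color 4 → {E}; color 5 → {D}. Every edge joins two different colors.

5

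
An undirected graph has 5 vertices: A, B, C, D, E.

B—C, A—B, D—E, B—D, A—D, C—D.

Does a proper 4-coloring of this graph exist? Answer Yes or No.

Yes

The chromatic number is 3. A, B, D are mutually adjacent, so at least 3 colors are needed.
3 colors suffice: color red → {D}; color blue → {B, E}; color green → {A, C}.
Since 4 ≥ 3, a proper 4-coloring certainly exists.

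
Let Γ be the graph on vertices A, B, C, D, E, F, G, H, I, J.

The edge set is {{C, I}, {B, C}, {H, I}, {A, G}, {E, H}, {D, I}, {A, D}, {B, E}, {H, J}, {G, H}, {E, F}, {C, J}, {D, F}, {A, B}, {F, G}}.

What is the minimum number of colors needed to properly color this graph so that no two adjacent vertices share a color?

3

The cycle E-H-J-C-B-E has odd length 5, so it cannot be 2-colored; at least 3 colors are needed.
3 colors suffice: color 1 → {A, C, F, H}; color 2 → {D, E, G, J}; color 3 → {B, I}. No two adjacent vertices share a color.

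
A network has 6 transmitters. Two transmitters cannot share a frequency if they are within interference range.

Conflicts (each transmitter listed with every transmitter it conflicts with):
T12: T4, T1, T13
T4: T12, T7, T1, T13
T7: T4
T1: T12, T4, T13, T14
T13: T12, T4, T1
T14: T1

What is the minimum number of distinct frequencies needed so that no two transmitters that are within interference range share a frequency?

T12, T4, T1, T13 are mutually in conflict, so at least 4 frequencies are needed.
4 frequencies suffice: frequency 1 → {T4, T14}; frequency 2 → {T7, T1}; frequency 3 → {T12}; frequency 4 → {T13}. No two conflicting transmitters share a frequency.

4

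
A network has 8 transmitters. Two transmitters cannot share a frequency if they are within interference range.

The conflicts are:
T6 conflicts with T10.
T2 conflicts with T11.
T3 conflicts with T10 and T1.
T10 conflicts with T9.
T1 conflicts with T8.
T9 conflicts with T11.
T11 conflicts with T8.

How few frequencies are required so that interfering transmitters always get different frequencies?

T6 and T10 conflict, so at least 2 frequencies are needed.
2 frequencies suffice: frequency 1 → {T10, T1, T11}; frequency 2 → {T6, T2, T3, T9, T8}. Every pair that conflicts lands in different frequencies.

2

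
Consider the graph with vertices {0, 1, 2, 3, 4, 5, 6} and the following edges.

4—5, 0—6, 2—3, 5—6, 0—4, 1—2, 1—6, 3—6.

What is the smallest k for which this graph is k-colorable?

3 and 6 are adjacent, so at least 2 colors are needed.
2 colors suffice: color red → {2, 4, 6}; color blue → {0, 1, 3, 5}. Every edge joins two different colors.

2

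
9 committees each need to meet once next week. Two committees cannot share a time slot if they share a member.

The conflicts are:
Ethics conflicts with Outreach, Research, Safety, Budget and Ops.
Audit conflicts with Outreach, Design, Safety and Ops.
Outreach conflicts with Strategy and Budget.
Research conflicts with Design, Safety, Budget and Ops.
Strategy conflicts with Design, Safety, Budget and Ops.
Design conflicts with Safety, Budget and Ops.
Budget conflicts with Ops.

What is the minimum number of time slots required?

4

Strategy, Design, Budget, Ops are mutually in conflict, so at least 4 time slots are needed.
4 time slots suffice: time slot 1 → {Safety, Budget}; time slot 2 → {Ethics, Design}; time slot 3 → {Outreach, Ops}; time slot 4 → {Audit, Research, Strategy}. Every pair that conflicts lands in different time slots.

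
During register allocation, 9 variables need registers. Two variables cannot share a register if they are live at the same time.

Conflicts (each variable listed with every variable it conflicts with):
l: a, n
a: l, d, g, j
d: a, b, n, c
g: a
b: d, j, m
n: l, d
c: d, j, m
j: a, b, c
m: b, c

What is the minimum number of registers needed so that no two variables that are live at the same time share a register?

2

b and m conflict, so at least 2 registers are needed.
2 registers suffice: register 1 → {l, d, g, j, m}; register 2 → {a, b, n, c}. No two conflicting variables share a register.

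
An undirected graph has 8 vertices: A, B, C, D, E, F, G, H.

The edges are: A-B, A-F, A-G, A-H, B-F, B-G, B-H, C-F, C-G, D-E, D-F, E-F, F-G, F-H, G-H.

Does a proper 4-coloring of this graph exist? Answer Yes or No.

A, B, F, G, H are mutually adjacent (a clique of size 5), so at least 5 colors are needed.
So 4 colors are not enough.

No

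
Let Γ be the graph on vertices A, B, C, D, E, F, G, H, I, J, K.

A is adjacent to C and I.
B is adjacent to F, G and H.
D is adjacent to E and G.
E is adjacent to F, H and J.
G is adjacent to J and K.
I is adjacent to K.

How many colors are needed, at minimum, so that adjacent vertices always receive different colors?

The cycle H-B-G-D-E-H has odd length 5, so it cannot be 2-colored; at least 3 colors are needed.
3 colors suffice: color 1 → {C, E, G, I}; color 2 → {A, B, D, J, K}; color 3 → {F, H}. Every edge joins two different colors.

3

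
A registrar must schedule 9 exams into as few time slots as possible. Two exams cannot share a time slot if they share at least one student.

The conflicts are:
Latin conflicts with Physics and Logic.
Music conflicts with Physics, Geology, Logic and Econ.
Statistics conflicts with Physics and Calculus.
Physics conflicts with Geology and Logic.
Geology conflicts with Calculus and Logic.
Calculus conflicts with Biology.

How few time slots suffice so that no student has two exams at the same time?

4

Music, Physics, Geology, Logic pairwise conflict, so at least 4 time slots are needed.
4 time slots suffice: time slot 1 → {Physics, Calculus, Econ}; time slot 2 → {Latin, Statistics, Geology, Biology}; time slot 3 → {Logic}; time slot 4 → {Music}. Each listed conflict is separated.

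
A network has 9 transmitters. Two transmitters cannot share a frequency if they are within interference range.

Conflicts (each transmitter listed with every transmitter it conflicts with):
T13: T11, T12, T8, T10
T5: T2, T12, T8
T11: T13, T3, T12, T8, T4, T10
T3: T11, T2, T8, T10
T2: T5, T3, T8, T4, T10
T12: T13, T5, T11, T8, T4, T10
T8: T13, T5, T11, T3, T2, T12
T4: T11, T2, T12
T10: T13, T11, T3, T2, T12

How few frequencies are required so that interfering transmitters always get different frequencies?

T13, T11, T12, T10 all conflict with each other, so at least 4 frequencies are needed.
4 frequencies suffice: frequency 1 → {T11, T2}; frequency 2 → {T8, T4, T10}; frequency 3 → {T3, T12}; frequency 4 → {T13, T5}. No two conflicting transmitters share a frequency.

4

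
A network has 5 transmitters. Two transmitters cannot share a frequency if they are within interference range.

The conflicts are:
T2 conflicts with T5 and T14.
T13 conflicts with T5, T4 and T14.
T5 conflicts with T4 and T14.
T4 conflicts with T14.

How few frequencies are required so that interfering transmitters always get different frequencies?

4

T13, T5, T4, T14 pairwise conflict, so at least 4 frequencies are needed.
4 frequencies suffice: frequency 1 → {T14}; frequency 2 → {T5}; frequency 3 → {T2, T13}; frequency 4 → {T4}. Each listed conflict is separated.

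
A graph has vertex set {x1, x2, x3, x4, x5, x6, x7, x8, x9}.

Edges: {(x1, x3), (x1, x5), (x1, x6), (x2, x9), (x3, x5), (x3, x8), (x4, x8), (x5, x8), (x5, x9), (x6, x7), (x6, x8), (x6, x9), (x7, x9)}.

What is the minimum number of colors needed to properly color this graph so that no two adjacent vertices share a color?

3

x6, x7, x9 are mutually adjacent, so at least 3 colors are needed.
3 colors suffice: color 1 → {x2, x4, x5, x6}; color 2 → {x1, x8, x9}; color 3 → {x3, x7}. No two adjacent vertices share a color.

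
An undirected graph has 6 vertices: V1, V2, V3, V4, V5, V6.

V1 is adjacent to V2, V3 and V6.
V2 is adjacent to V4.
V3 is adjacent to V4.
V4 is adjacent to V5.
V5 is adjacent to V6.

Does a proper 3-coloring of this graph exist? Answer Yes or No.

Yes

The chromatic number is 3. The cycle V3-V1-V6-V5-V4-V3 has odd length 5, so it cannot be 2-colored; at least 3 colors are needed.
3 colors suffice: V1=1, V2=2, V3=2, V4=1, V5=3, V6=2.
That is already a proper 3-coloring.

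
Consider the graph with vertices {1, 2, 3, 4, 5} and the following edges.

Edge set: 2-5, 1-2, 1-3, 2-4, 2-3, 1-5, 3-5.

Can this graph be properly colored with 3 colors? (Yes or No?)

1, 2, 3, 5 are pairwise adjacent (a clique of size 4), so at least 4 colors are needed.
So 3 colors are not enough.

No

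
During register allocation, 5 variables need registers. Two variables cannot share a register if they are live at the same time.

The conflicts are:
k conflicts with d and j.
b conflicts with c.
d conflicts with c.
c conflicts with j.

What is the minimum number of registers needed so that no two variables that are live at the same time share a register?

2

d and c conflict, so at least 2 registers are needed.
2 registers suffice: k=1, b=2, d=2, c=1, j=2. Each listed conflict is separated.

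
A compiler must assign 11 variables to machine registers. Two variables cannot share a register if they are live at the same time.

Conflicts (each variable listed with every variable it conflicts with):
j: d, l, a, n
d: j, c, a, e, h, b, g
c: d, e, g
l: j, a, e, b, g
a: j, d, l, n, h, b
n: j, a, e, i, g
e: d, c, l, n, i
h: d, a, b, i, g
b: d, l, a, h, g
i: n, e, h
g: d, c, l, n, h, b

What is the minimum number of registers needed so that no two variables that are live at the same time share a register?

4

d, a, h, b all conflict with each other, so at least 4 registers are needed.
A valid assignment using 4 registers: j=3, d=1, c=3, l=1, a=2, n=1, e=2, h=3, b=4, i=4, g=2. Every pair that conflicts lands in different registers.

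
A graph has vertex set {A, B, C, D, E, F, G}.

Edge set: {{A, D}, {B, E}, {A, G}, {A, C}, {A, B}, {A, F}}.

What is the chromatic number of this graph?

2

A and F are adjacent, so at least 2 colors are needed.
2 colors suffice: color red → {A, E}; color blue → {B, C, D, F, G}. Each edge has distinct colors on its endpoints.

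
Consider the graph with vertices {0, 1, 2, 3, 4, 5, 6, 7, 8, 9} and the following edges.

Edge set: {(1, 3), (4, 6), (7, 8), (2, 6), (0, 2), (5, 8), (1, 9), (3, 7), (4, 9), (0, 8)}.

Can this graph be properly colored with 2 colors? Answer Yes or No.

No

The cycle 7-3-1-9-4-6-2-0-8-7 has odd length 9, so it cannot be 2-colored; at least 3 colors are needed.
So 2 colors are not enough.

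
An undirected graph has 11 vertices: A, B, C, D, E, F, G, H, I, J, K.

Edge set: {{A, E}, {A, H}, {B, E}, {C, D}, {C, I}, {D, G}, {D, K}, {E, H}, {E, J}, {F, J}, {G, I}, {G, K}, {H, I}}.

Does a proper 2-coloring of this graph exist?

No

A, E, H are pairwise adjacent, so at least 3 colors are needed.
So 2 colors are not enough.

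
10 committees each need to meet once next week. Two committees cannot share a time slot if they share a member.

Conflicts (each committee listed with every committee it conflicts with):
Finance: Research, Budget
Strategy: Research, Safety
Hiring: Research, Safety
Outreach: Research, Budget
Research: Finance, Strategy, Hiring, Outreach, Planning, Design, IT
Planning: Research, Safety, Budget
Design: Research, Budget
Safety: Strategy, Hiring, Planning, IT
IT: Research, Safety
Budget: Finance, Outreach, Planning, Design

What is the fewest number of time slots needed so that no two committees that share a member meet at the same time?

Hiring and Safety conflict, so at least 2 time slots are needed.
A valid assignment using 2 time slots: Finance=2, Strategy=2, Hiring=2, Outreach=2, Research=1, Planning=2, Design=2, Safety=1, IT=2, Budget=1. No two conflicting committees share a time slot.

2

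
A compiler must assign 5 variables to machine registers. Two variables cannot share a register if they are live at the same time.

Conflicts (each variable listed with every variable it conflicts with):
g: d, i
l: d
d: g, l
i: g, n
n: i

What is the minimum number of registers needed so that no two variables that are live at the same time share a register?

g and d conflict, so at least 2 registers are needed.
2 registers suffice: g=2, l=2, d=1, i=1, n=2. Each listed conflict is separated.

2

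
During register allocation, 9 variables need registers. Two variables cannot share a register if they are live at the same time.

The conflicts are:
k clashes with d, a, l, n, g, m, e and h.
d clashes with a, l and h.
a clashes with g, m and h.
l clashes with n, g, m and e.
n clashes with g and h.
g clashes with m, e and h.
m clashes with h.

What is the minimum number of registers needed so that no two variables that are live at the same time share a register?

k, a, g, m, h all conflict with each other, so at least 5 registers are needed.
5 registers suffice: register 1 → {k}; register 2 → {d, g}; register 3 → {l, h}; register 4 → {a, n, e}; register 5 → {m}. Every pair that conflicts lands in different registers.

5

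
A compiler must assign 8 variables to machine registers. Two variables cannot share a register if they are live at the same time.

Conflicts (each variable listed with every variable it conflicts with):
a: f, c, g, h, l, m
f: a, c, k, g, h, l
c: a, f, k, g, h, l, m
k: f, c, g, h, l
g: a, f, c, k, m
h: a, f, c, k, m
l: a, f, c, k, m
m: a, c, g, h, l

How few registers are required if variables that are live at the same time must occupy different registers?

4

f, c, k, h pairwise conflict, so at least 4 registers are needed.
Using 4 registers: a=2, f=3, c=1, k=2, g=4, h=4, l=4, m=3. Every pair that conflicts lands in different registers.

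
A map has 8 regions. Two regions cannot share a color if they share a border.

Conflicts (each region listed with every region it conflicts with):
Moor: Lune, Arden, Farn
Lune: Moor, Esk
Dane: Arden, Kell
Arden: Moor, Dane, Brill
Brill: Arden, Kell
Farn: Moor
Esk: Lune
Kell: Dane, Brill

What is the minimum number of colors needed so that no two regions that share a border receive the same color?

2

Lune and Esk conflict, so at least 2 colors are needed.
2 colors suffice: color 1 → {Moor, Dane, Brill, Esk}; color 2 → {Lune, Arden, Farn, Kell}. Every pair that conflicts lands in different colors.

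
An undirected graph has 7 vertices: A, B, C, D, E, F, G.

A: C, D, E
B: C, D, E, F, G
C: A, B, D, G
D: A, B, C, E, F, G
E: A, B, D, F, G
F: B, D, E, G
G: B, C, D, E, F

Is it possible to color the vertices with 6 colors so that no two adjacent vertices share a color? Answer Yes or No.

The chromatic number is 5. B, D, E, F, G are mutually adjacent (a clique of size 5), so at least 5 colors are needed.
5 colors suffice: color 1 → {D}; color 2 → {A, G}; color 3 → {C, E}; color 4 → {B}; color 5 → {F}.
Since 6 ≥ 5, a proper 6-coloring certainly exists.

Yes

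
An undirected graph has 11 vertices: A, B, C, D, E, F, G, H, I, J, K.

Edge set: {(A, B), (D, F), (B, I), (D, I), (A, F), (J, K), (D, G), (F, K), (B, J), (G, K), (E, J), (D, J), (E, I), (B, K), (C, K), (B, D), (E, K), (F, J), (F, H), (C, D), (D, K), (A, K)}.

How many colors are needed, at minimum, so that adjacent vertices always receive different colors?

4

D, F, J, K are mutually adjacent (a clique of size 4), so at least 4 colors are needed.
4 colors suffice: color 1 → {H, I, K}; color 2 → {A, D, E}; color 3 → {C, G, J}; color 4 → {B, F}. Each edge has distinct colors on its endpoints.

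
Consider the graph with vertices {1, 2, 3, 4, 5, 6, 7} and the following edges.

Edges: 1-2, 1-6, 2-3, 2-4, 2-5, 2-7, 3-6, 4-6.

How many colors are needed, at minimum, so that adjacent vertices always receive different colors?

3 and 6 are adjacent, so at least 2 colors are needed.
2 colors suffice: color a → {2, 6}; color b → {1, 3, 4, 5, 7}. Every edge joins two different colors.

2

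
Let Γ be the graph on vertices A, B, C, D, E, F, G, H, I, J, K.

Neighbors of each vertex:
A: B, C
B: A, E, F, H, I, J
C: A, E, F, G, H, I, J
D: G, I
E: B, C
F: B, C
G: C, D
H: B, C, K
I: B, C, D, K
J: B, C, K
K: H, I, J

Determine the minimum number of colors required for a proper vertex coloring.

2

C and F are adjacent, so at least 2 colors are needed.
2 colors suffice: color 1 → {B, C, D, K}; color 2 → {A, E, F, G, H, I, J}. Every edge joins two different colors.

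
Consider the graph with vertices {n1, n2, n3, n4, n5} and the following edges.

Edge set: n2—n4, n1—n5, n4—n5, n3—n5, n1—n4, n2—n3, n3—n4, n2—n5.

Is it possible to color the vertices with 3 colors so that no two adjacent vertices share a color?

n2, n3, n4, n5 form a clique, so at least 4 colors are needed.
So 3 colors are not enough.

No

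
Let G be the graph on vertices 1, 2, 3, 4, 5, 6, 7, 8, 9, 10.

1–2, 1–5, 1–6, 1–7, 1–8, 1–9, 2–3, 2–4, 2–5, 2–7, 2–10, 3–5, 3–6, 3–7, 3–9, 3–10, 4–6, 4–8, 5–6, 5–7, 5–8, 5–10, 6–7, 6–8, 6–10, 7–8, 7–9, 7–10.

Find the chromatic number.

3, 5, 6, 7, 10 form a clique, so at least 5 colors are needed.
5 colors suffice: color red → {4, 7}; color blue → {5, 9}; color green → {2, 6}; color yellow → {1, 3}; color purple → {8, 10}. Each edge has distinct colors on its endpoints.

5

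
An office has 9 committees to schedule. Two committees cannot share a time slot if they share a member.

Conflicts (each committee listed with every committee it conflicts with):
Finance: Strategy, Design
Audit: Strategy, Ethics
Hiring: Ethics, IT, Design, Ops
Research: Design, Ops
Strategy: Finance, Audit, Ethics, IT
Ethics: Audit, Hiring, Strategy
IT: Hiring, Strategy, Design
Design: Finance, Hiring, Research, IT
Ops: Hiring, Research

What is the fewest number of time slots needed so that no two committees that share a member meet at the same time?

Hiring, IT, Design pairwise conflict, so at least 3 time slots are needed.
Using 3 time slots: Finance=3, Audit=3, Hiring=1, Research=1, Strategy=1, Ethics=2, IT=3, Design=2, Ops=2. No two conflicting committees share a time slot.

3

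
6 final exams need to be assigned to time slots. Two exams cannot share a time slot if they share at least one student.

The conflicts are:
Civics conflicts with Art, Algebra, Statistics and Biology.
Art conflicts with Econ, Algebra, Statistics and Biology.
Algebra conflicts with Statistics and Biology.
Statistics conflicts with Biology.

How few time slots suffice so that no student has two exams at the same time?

Civics, Art, Algebra, Statistics, Biology all conflict with each other, so at least 5 time slots are needed.
5 time slots suffice: time slot 1 → {Art}; time slot 2 → {Econ, Statistics}; time slot 3 → {Algebra}; time slot 4 → {Biology}; time slot 5 → {Civics}. Each listed conflict is separated.

5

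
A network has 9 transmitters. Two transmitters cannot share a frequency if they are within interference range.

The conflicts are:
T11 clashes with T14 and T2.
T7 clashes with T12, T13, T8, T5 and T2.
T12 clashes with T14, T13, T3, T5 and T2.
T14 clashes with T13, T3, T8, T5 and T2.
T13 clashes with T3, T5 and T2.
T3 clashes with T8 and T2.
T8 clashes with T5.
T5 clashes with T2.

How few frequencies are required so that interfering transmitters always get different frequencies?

5

T12, T14, T13, T5, T2 pairwise conflict, so at least 5 frequencies are needed.
5 frequencies suffice: frequency 1 → {T7, T14}; frequency 2 → {T8, T2}; frequency 3 → {T11, T3, T5}; frequency 4 → {T12}; frequency 5 → {T13}. No two conflicting transmitters share a frequency.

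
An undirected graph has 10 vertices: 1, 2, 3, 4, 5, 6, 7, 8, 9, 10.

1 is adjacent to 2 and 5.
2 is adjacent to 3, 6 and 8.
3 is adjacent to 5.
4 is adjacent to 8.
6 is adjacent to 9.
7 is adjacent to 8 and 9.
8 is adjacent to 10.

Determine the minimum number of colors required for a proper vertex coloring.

3

The cycle 9-6-2-8-7-9 has odd length 5, so it cannot be 2-colored; at least 3 colors are needed.
3 colors suffice: color a → {2, 4, 5, 7, 10}; color b → {1, 3, 6, 8}; color c → {9}. Every edge joins two different colors.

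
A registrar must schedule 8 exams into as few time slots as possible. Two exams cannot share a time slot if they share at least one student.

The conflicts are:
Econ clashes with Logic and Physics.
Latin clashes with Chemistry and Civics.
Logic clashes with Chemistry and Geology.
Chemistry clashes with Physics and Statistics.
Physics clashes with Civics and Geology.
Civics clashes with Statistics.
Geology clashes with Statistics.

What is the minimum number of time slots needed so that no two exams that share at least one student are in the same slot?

2

Latin and Civics conflict, so at least 2 time slots are needed.
2 time slots suffice: Econ=1, Latin=2, Logic=2, Chemistry=1, Physics=2, Civics=1, Geology=1, Statistics=2. Every pair that conflicts lands in different time slots.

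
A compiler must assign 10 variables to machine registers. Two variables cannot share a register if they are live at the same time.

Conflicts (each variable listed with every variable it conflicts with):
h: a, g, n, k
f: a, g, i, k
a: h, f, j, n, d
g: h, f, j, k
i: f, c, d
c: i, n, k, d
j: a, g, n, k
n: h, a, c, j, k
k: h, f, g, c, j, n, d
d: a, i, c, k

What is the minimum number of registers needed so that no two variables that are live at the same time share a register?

a, j, n pairwise conflict, so at least 3 registers are needed.
3 registers suffice: register 1 → {a, i, k}; register 2 → {g, n, d}; register 3 → {h, f, c, j}. Each listed conflict is separated.

3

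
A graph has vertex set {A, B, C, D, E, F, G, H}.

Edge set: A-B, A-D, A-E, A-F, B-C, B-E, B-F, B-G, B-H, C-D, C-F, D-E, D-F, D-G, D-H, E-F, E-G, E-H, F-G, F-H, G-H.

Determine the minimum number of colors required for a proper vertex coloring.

D, E, F, G, H form a clique, so at least 5 colors are needed.
5 colors suffice: A=4, B=3, C=2, D=3, E=2, F=1, G=4, H=5. No two adjacent vertices share a color.

5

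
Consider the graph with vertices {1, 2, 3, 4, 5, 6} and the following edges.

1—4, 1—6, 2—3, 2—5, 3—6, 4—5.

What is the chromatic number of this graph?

4 and 5 are adjacent, so at least 2 colors are needed.
2 colors suffice: color a → {1, 3, 5}; color b → {2, 4, 6}. No two adjacent vertices share a color.

2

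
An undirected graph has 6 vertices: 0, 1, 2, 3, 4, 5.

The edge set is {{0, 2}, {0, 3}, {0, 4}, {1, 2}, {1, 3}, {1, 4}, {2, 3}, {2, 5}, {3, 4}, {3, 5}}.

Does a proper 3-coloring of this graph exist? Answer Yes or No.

Yes

The chromatic number is 3. 2, 3, 5 are mutually adjacent, so at least 3 colors are needed.
3 colors suffice: color red → {3}; color blue → {2, 4}; color green → {0, 1, 5}.
That is already a proper 3-coloring.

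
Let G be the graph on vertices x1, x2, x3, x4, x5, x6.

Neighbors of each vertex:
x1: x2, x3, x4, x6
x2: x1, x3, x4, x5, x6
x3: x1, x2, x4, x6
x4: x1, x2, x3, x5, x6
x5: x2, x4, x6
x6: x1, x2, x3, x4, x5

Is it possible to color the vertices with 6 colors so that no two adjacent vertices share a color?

The chromatic number is 5. x1, x2, x3, x4, x6 are pairwise adjacent (a clique of size 5), so at least 5 colors are needed.
5 colors suffice: color R → {x2}; color B → {x4}; color G → {x6}; color Y → {x3, x5}; color P → {x1}.
Since 6 ≥ 5, a proper 6-coloring certainly exists.

Yes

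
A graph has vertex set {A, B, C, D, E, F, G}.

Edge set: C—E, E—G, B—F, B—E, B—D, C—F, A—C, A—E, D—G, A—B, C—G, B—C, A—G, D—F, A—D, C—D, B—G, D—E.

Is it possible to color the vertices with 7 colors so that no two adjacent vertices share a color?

Yes

The chromatic number is 6. A, B, C, D, E, G form a clique, so at least 6 colors are needed.
6 colors suffice: A=6, B=2, C=3, D=1, E=5, F=4, G=4.
Since 7 ≥ 6, a proper 7-coloring certainly exists.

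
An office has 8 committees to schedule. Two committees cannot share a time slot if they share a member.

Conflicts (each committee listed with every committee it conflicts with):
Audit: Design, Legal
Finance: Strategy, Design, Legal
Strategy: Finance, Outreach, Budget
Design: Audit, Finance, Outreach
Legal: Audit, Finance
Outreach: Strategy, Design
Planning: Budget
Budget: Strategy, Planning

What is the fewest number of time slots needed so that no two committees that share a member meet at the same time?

Planning and Budget conflict, so at least 2 time slots are needed.
Using 2 time slots: Audit=1, Finance=1, Strategy=2, Design=2, Legal=2, Outreach=1, Planning=2, Budget=1. Each listed conflict is separated.

2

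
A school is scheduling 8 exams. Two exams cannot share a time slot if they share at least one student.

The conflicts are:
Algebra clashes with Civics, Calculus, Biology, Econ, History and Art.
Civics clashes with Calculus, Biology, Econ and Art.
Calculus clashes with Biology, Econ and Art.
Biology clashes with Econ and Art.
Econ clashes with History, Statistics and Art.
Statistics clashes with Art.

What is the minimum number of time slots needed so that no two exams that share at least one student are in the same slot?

Algebra, Civics, Calculus, Biology, Econ, Art pairwise conflict, so at least 6 time slots are needed.
6 time slots suffice: Algebra=2, Civics=5, Calculus=6, Biology=4, Econ=1, History=3, Statistics=2, Art=3. Each listed conflict is separated.

6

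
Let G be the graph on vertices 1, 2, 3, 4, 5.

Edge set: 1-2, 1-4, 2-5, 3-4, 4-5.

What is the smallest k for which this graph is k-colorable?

1 and 2 are adjacent, so at least 2 colors are needed.
2 colors suffice: color a → {2, 4}; color b → {1, 3, 5}. Every edge joins two different colors.

2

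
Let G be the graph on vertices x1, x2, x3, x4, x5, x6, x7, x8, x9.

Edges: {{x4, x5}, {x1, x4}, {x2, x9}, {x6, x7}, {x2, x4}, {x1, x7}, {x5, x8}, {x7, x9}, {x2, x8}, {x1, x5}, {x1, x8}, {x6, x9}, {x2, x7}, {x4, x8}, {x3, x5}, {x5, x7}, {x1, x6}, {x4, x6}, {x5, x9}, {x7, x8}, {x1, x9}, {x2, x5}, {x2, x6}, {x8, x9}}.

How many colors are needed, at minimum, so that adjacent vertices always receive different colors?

x2, x5, x7, x8, x9 are mutually adjacent (a clique of size 5), so at least 5 colors are needed.
A valid assignment using 5 colors: x1=3, x2=3, x3=2, x4=2, x5=1, x6=1, x7=2, x8=5, x9=4. Each edge has distinct colors on its endpoints.

5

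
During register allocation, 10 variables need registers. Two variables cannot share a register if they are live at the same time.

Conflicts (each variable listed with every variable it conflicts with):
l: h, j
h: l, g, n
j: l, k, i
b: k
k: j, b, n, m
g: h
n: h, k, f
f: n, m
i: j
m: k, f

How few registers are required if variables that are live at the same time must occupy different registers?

3

The cycle k-j-l-h-n-k has odd length 5, so it cannot be 2-colored; at least 3 registers are needed.
3 registers suffice: register 1 → {h, k, f, i}; register 2 → {j, b, g, n, m}; register 3 → {l}. Each listed conflict is separated.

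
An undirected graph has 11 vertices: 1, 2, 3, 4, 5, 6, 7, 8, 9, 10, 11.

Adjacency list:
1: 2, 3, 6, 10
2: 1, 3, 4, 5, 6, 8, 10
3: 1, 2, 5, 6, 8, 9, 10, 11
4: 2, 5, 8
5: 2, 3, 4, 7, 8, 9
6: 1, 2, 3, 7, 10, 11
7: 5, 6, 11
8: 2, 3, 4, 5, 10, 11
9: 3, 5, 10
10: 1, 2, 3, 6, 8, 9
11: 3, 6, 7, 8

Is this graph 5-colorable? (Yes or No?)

The chromatic number is 5. 1, 2, 3, 6, 10 form a clique, so at least 5 colors are needed.
5 colors suffice: 1=purple, 2=blue, 3=red, 4=red, 5=green, 6=yellow, 7=red, 8=yellow, 9=blue, 10=green, 11=blue.
That is already a proper 5-coloring.

Yes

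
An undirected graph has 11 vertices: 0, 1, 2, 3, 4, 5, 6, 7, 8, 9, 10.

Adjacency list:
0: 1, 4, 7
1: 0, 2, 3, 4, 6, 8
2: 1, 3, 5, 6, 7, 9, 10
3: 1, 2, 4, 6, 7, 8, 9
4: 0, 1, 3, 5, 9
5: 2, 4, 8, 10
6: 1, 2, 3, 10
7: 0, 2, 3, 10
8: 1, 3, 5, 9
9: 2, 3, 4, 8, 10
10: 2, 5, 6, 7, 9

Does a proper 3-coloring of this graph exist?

No

1, 2, 3, 6 are mutually adjacent (a clique of size 4), so at least 4 colors are needed.
So 3 colors are not enough.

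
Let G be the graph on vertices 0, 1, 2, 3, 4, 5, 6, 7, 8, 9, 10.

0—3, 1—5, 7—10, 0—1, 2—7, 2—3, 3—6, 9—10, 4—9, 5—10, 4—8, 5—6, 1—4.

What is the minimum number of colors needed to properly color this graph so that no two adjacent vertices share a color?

3

The cycle 1-0-3-6-5-1 has odd length 5, so it cannot be 2-colored; at least 3 colors are needed.
One proper 3-coloring: 0=b, 1=a, 2=c, 3=a, 4=b, 5=b, 6=c, 7=b, 8=a, 9=c, 10=a. No two adjacent vertices share a color.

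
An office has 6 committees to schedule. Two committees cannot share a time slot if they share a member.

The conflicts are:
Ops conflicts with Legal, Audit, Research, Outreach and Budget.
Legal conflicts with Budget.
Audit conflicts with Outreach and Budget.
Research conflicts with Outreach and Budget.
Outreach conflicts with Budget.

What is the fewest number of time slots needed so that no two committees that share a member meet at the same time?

4

Ops, Audit, Outreach, Budget all conflict with each other, so at least 4 time slots are needed.
4 time slots suffice: time slot 1 → {Budget}; time slot 2 → {Ops}; time slot 3 → {Legal, Outreach}; time slot 4 → {Audit, Research}. Every pair that conflicts lands in different time slots.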